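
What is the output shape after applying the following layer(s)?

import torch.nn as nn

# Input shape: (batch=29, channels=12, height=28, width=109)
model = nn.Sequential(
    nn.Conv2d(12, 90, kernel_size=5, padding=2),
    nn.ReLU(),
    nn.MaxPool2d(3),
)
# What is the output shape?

Input shape: (29, 12, 28, 109)
  -> after Conv2d: (29, 90, 28, 109)
  -> after ReLU: (29, 90, 28, 109)
Output shape: (29, 90, 9, 36)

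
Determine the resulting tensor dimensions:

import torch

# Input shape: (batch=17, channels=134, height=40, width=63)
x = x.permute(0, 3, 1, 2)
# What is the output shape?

Input shape: (17, 134, 40, 63)
Output shape: (17, 63, 134, 40)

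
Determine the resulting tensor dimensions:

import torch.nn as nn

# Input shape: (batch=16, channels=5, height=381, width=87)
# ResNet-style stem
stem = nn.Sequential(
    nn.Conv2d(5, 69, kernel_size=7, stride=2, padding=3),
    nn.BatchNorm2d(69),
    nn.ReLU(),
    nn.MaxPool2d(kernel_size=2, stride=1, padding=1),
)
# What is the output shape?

Input shape: (16, 5, 381, 87)
  -> after Conv2d 7x7 stride=2: (16, 69, 191, 44)
Output shape: (16, 69, 192, 45)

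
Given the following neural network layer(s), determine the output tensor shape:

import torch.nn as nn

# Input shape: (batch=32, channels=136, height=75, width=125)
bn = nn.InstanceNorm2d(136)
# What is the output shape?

Input shape: (32, 136, 75, 125)
Output shape: (32, 136, 75, 125)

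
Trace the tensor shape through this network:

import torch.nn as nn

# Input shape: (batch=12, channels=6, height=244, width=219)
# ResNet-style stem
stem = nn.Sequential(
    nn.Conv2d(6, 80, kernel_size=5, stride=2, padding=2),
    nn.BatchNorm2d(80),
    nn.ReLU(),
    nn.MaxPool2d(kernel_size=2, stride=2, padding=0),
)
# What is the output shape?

Input shape: (12, 6, 244, 219)
  -> after Conv2d 5x5 stride=2: (12, 80, 122, 110)
Output shape: (12, 80, 61, 55)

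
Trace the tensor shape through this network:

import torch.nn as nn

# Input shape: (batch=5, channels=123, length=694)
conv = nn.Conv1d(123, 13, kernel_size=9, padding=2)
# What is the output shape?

Input shape: (5, 123, 694)
Output shape: (5, 13, 690)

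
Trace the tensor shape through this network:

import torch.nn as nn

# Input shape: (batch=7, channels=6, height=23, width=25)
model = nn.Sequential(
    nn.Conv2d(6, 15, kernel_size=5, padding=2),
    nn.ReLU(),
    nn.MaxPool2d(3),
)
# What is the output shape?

Input shape: (7, 6, 23, 25)
  -> after Conv2d: (7, 15, 23, 25)
  -> after ReLU: (7, 15, 23, 25)
Output shape: (7, 15, 7, 8)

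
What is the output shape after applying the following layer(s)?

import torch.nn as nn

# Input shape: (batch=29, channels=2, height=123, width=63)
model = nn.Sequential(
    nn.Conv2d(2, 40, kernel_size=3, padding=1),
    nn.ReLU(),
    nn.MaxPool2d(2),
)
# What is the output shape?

Input shape: (29, 2, 123, 63)
  -> after Conv2d: (29, 40, 123, 63)
  -> after ReLU: (29, 40, 123, 63)
Output shape: (29, 40, 61, 31)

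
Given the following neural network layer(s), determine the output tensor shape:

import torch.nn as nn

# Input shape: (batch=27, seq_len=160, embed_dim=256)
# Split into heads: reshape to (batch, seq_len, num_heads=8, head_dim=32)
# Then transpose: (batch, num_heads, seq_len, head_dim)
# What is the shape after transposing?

Input shape: (27, 160, 256)
  -> after reshape: (27, 160, 8, 32)
Output shape: (27, 8, 160, 32)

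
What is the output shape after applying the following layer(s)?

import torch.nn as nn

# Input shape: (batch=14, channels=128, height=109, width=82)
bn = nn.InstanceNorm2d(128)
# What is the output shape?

Input shape: (14, 128, 109, 82)
Output shape: (14, 128, 109, 82)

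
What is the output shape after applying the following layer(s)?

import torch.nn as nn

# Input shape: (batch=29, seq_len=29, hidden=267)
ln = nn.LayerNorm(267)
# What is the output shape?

Input shape: (29, 29, 267)
Output shape: (29, 29, 267)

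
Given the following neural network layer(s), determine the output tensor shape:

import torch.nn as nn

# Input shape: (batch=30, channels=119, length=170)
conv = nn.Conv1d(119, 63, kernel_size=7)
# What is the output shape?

Input shape: (30, 119, 170)
Output shape: (30, 63, 164)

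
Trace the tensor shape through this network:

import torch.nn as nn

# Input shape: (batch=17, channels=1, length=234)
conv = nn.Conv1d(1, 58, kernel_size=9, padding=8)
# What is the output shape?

Input shape: (17, 1, 234)
Output shape: (17, 58, 242)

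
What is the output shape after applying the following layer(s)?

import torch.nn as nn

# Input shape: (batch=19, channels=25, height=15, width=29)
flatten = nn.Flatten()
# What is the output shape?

Input shape: (19, 25, 15, 29)
Output shape: (19, 10875)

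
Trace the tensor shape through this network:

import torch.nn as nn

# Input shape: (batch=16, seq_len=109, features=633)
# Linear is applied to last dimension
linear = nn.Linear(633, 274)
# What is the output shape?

Input shape: (16, 109, 633)
Output shape: (16, 109, 274)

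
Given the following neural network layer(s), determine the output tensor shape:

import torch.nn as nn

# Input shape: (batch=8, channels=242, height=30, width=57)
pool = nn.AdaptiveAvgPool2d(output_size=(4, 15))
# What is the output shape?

Input shape: (8, 242, 30, 57)
Output shape: (8, 242, 4, 15)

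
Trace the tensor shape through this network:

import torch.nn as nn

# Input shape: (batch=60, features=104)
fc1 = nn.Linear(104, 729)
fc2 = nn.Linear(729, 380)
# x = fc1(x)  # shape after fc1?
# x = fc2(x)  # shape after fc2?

Input shape: (60, 104)
  -> after fc1: (60, 729)
Output shape: (60, 380)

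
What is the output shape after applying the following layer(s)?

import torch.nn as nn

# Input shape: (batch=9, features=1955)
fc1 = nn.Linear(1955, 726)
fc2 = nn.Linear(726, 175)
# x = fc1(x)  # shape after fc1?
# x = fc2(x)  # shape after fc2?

Input shape: (9, 1955)
  -> after fc1: (9, 726)
Output shape: (9, 175)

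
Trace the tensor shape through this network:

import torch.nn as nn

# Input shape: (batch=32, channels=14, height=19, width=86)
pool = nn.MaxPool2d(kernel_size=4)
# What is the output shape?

Input shape: (32, 14, 19, 86)
Output shape: (32, 14, 4, 21)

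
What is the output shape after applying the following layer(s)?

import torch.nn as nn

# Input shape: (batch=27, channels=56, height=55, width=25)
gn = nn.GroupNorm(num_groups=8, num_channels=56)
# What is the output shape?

Input shape: (27, 56, 55, 25)
Output shape: (27, 56, 55, 25)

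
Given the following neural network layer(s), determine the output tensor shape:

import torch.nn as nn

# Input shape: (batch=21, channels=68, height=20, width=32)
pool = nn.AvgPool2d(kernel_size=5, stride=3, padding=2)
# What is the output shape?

Input shape: (21, 68, 20, 32)
Output shape: (21, 68, 7, 11)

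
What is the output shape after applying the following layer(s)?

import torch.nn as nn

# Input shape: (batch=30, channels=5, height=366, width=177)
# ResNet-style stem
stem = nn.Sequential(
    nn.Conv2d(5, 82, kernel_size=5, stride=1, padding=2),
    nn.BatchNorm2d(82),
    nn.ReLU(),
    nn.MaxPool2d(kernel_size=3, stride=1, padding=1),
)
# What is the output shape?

Input shape: (30, 5, 366, 177)
  -> after Conv2d 5x5 stride=1: (30, 82, 366, 177)
Output shape: (30, 82, 366, 177)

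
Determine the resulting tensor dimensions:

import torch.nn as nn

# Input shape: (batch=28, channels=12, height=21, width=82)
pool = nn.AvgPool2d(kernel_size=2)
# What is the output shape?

Input shape: (28, 12, 21, 82)
Output shape: (28, 12, 10, 41)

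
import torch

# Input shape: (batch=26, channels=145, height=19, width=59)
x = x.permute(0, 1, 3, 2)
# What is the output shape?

Input shape: (26, 145, 19, 59)
Output shape: (26, 145, 59, 19)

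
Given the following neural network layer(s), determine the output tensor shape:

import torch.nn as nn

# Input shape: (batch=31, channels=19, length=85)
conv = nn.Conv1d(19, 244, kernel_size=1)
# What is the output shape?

Input shape: (31, 19, 85)
Output shape: (31, 244, 85)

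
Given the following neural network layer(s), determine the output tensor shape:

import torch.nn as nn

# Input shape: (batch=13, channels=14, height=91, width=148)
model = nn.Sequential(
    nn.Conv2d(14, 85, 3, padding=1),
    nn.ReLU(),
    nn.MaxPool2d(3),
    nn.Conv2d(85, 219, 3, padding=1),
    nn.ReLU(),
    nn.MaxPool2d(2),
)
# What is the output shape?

Input shape: (13, 14, 91, 148)
  -> after first Conv2d: (13, 85, 91, 148)
  -> after first MaxPool2d: (13, 85, 30, 49)
  -> after second Conv2d: (13, 219, 30, 49)
Output shape: (13, 219, 15, 24)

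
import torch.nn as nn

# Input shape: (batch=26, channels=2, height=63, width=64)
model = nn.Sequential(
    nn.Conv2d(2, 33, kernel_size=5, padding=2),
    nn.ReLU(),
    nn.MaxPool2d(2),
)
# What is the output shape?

Input shape: (26, 2, 63, 64)
  -> after Conv2d: (26, 33, 63, 64)
  -> after ReLU: (26, 33, 63, 64)
Output shape: (26, 33, 31, 32)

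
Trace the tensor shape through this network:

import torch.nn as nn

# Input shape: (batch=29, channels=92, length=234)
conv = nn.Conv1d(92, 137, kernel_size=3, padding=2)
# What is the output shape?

Input shape: (29, 92, 234)
Output shape: (29, 137, 236)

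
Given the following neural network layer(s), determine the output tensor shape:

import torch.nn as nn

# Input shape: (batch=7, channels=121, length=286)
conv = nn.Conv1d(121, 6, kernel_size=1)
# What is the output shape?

Input shape: (7, 121, 286)
Output shape: (7, 6, 286)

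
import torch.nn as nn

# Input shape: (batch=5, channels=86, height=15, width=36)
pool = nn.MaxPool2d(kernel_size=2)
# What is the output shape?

Input shape: (5, 86, 15, 36)
Output shape: (5, 86, 7, 18)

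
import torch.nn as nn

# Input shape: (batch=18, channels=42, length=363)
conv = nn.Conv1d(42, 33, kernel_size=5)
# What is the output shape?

Input shape: (18, 42, 363)
Output shape: (18, 33, 359)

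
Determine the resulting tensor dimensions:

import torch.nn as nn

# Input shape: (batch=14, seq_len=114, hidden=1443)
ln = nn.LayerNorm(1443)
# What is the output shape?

Input shape: (14, 114, 1443)
Output shape: (14, 114, 1443)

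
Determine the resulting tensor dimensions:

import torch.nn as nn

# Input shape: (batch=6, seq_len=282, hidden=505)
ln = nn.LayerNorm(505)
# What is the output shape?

Input shape: (6, 282, 505)
Output shape: (6, 282, 505)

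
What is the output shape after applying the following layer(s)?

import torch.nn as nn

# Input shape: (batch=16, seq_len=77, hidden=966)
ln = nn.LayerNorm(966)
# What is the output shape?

Input shape: (16, 77, 966)
Output shape: (16, 77, 966)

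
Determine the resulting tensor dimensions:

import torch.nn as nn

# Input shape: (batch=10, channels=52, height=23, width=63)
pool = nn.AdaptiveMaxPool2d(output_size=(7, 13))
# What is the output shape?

Input shape: (10, 52, 23, 63)
Output shape: (10, 52, 7, 13)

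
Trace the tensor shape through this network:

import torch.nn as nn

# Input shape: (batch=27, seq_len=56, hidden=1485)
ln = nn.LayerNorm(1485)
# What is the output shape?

Input shape: (27, 56, 1485)
Output shape: (27, 56, 1485)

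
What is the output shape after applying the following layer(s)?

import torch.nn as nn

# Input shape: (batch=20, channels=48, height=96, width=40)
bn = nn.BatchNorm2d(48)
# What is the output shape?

Input shape: (20, 48, 96, 40)
Output shape: (20, 48, 96, 40)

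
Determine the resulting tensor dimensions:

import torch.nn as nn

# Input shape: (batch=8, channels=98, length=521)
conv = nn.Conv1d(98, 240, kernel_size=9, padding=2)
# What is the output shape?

Input shape: (8, 98, 521)
Output shape: (8, 240, 517)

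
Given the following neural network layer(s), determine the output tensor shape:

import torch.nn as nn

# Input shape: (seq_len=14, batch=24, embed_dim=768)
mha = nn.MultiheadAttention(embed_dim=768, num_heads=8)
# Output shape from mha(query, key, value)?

Input shape: (14, 24, 768)
Output shape: (14, 24, 768)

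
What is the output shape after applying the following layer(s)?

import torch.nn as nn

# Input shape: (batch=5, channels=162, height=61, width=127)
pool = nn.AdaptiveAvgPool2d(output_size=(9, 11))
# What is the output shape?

Input shape: (5, 162, 61, 127)
Output shape: (5, 162, 9, 11)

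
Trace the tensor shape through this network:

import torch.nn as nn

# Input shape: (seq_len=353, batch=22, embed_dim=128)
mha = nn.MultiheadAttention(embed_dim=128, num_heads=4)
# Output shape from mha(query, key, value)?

Input shape: (353, 22, 128)
Output shape: (353, 22, 128)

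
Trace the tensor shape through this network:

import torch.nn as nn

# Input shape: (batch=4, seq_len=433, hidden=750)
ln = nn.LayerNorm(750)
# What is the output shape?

Input shape: (4, 433, 750)
Output shape: (4, 433, 750)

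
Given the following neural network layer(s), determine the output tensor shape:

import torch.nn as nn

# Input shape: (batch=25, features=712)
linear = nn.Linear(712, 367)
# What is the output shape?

Input shape: (25, 712)
Output shape: (25, 367)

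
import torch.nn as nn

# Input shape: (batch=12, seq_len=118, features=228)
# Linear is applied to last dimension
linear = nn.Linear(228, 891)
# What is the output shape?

Input shape: (12, 118, 228)
Output shape: (12, 118, 891)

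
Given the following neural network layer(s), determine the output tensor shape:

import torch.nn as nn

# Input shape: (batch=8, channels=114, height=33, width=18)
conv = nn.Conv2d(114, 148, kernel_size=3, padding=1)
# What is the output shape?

Input shape: (8, 114, 33, 18)
Output shape: (8, 148, 33, 18)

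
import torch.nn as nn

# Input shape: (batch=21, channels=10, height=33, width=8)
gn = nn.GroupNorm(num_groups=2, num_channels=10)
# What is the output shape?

Input shape: (21, 10, 33, 8)
Output shape: (21, 10, 33, 8)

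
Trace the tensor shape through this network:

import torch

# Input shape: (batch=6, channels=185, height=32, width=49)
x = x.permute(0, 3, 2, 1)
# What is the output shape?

Input shape: (6, 185, 32, 49)
Output shape: (6, 49, 32, 185)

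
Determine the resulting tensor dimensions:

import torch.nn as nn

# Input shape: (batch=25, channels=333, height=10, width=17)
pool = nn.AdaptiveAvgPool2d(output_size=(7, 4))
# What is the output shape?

Input shape: (25, 333, 10, 17)
Output shape: (25, 333, 7, 4)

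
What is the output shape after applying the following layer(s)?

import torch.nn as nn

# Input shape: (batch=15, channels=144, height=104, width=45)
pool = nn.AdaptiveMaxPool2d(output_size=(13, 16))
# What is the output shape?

Input shape: (15, 144, 104, 45)
Output shape: (15, 144, 13, 16)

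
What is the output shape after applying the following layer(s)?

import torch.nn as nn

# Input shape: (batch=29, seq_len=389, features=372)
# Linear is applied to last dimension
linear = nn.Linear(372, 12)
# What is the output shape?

Input shape: (29, 389, 372)
Output shape: (29, 389, 12)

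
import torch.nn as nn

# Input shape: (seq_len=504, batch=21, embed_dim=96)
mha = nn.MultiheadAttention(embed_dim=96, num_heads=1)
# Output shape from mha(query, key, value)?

Input shape: (504, 21, 96)
Output shape: (504, 21, 96)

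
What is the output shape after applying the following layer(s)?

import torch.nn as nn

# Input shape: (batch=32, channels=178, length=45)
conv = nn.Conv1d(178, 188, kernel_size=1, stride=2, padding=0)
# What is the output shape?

Input shape: (32, 178, 45)
Output shape: (32, 188, 23)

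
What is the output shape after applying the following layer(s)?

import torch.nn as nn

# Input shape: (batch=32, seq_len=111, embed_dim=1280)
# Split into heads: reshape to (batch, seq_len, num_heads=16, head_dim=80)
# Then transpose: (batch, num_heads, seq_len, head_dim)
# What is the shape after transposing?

Input shape: (32, 111, 1280)
  -> after reshape: (32, 111, 16, 80)
Output shape: (32, 16, 111, 80)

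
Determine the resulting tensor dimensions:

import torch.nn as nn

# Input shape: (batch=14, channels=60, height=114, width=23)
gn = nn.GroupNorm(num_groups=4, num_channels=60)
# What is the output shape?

Input shape: (14, 60, 114, 23)
Output shape: (14, 60, 114, 23)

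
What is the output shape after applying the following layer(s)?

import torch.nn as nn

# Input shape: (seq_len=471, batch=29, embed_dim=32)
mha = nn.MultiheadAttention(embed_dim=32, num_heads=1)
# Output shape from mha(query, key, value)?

Input shape: (471, 29, 32)
Output shape: (471, 29, 32)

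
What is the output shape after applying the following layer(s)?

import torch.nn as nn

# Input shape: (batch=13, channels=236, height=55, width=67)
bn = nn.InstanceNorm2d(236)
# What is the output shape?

Input shape: (13, 236, 55, 67)
Output shape: (13, 236, 55, 67)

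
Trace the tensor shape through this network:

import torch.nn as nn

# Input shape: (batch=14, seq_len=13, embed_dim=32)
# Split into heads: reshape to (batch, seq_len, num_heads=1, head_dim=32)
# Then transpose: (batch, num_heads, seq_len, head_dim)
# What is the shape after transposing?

Input shape: (14, 13, 32)
  -> after reshape: (14, 13, 1, 32)
Output shape: (14, 1, 13, 32)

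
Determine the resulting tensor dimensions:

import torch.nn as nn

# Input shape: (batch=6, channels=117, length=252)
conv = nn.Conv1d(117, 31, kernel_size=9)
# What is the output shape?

Input shape: (6, 117, 252)
Output shape: (6, 31, 244)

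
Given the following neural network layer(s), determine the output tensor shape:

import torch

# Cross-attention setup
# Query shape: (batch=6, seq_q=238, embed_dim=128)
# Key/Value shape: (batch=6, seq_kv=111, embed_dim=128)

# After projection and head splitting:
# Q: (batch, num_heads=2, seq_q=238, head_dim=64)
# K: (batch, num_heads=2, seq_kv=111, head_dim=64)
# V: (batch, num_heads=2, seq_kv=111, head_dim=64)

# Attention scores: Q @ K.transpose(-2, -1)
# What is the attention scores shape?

Input shape: (6, 238, 128)
Output shape: (6, 2, 238, 111)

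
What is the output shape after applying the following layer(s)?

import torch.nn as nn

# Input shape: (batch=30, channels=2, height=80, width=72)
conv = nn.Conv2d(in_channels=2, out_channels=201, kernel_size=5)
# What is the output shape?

Input shape: (30, 2, 80, 72)
Output shape: (30, 201, 76, 68)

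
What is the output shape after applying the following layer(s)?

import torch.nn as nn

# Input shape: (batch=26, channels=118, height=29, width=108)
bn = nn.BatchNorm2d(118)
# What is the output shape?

Input shape: (26, 118, 29, 108)
Output shape: (26, 118, 29, 108)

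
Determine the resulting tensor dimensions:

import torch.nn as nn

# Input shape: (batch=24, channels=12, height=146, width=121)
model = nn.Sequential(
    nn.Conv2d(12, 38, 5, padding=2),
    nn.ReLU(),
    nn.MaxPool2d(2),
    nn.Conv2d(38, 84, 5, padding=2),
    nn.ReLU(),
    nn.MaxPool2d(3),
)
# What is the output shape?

Input shape: (24, 12, 146, 121)
  -> after first Conv2d: (24, 38, 146, 121)
  -> after first MaxPool2d: (24, 38, 73, 60)
  -> after second Conv2d: (24, 84, 73, 60)
Output shape: (24, 84, 24, 20)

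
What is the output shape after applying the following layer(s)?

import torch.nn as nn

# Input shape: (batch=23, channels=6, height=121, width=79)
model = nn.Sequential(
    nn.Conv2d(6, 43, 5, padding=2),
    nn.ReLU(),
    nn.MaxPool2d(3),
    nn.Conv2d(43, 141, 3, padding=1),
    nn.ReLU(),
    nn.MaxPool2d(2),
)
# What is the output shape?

Input shape: (23, 6, 121, 79)
  -> after first Conv2d: (23, 43, 121, 79)
  -> after first MaxPool2d: (23, 43, 40, 26)
  -> after second Conv2d: (23, 141, 40, 26)
Output shape: (23, 141, 20, 13)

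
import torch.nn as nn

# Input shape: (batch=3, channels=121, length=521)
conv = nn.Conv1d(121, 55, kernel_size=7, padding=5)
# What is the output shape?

Input shape: (3, 121, 521)
Output shape: (3, 55, 525)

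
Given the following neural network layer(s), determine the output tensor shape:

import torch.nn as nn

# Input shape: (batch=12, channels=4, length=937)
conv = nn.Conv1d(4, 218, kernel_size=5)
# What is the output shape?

Input shape: (12, 4, 937)
Output shape: (12, 218, 933)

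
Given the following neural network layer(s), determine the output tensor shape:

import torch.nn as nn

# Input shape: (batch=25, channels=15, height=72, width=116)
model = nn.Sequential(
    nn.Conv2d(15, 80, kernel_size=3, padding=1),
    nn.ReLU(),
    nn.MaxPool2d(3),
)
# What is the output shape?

Input shape: (25, 15, 72, 116)
  -> after Conv2d: (25, 80, 72, 116)
  -> after ReLU: (25, 80, 72, 116)
Output shape: (25, 80, 24, 38)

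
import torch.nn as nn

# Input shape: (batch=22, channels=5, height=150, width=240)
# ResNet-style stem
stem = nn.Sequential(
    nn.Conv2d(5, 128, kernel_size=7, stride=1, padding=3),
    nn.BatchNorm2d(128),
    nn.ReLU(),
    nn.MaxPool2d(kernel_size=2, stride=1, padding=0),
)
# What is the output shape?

Input shape: (22, 5, 150, 240)
  -> after Conv2d 7x7 stride=1: (22, 128, 150, 240)
Output shape: (22, 128, 149, 239)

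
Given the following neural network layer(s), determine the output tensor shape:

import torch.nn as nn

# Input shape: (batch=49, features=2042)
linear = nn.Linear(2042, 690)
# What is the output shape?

Input shape: (49, 2042)
Output shape: (49, 690)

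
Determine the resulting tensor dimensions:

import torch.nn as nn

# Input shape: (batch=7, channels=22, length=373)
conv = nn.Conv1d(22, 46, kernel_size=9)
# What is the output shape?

Input shape: (7, 22, 373)
Output shape: (7, 46, 365)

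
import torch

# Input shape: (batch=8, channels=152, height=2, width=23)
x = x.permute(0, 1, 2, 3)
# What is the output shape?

Input shape: (8, 152, 2, 23)
Output shape: (8, 152, 2, 23)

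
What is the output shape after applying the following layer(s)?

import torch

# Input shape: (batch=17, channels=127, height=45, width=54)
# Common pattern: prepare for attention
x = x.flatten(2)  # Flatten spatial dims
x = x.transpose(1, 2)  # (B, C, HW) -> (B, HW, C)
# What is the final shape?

Input shape: (17, 127, 45, 54)
  -> after flatten(2): (17, 127, 2430)
Output shape: (17, 2430, 127)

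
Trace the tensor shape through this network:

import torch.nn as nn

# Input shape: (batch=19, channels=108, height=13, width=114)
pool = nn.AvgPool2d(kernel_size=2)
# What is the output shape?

Input shape: (19, 108, 13, 114)
Output shape: (19, 108, 6, 57)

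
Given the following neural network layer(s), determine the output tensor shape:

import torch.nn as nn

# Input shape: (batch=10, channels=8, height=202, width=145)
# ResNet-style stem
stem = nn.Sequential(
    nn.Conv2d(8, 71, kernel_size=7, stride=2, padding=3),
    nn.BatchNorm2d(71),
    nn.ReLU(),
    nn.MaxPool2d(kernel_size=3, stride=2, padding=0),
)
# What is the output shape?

Input shape: (10, 8, 202, 145)
  -> after Conv2d 7x7 stride=2: (10, 71, 101, 73)
Output shape: (10, 71, 50, 36)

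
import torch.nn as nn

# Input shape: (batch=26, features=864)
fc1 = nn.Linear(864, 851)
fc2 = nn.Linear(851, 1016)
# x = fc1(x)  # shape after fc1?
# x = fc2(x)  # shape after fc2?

Input shape: (26, 864)
  -> after fc1: (26, 851)
Output shape: (26, 1016)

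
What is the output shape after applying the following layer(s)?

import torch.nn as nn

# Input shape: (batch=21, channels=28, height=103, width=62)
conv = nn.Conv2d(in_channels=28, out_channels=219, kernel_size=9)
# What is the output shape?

Input shape: (21, 28, 103, 62)
Output shape: (21, 219, 95, 54)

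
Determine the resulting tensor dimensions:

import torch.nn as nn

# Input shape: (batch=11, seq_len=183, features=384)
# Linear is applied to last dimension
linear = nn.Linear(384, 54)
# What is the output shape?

Input shape: (11, 183, 384)
Output shape: (11, 183, 54)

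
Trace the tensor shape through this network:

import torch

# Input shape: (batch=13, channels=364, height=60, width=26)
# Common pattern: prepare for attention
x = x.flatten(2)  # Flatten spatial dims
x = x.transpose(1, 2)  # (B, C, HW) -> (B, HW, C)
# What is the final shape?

Input shape: (13, 364, 60, 26)
  -> after flatten(2): (13, 364, 1560)
Output shape: (13, 1560, 364)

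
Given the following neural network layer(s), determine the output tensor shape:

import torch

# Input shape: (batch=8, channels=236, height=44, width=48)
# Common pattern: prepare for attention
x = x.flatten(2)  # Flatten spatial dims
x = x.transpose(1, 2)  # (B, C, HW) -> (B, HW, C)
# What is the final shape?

Input shape: (8, 236, 44, 48)
  -> after flatten(2): (8, 236, 2112)
Output shape: (8, 2112, 236)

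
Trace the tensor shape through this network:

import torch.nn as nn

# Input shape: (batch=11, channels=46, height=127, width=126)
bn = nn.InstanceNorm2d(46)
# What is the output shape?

Input shape: (11, 46, 127, 126)
Output shape: (11, 46, 127, 126)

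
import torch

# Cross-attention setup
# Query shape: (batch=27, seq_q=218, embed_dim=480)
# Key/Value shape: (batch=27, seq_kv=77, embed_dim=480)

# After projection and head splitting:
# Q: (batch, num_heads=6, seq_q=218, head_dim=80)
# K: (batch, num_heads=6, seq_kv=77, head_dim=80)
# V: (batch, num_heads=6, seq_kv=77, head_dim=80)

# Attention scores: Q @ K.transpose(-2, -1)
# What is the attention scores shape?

Input shape: (27, 218, 480)
Output shape: (27, 6, 218, 77)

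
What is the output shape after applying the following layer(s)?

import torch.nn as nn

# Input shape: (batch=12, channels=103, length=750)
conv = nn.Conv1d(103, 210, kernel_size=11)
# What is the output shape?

Input shape: (12, 103, 750)
Output shape: (12, 210, 740)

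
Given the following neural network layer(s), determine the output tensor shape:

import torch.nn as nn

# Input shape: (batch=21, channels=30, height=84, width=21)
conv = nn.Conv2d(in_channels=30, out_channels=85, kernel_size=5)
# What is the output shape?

Input shape: (21, 30, 84, 21)
Output shape: (21, 85, 80, 17)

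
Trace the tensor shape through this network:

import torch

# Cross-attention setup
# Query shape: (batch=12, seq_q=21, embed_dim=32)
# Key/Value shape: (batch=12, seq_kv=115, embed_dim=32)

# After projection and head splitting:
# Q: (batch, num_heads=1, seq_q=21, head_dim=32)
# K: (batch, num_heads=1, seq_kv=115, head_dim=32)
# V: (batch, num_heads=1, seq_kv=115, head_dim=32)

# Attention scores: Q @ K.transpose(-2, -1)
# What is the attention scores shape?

Input shape: (12, 21, 32)
Output shape: (12, 1, 21, 115)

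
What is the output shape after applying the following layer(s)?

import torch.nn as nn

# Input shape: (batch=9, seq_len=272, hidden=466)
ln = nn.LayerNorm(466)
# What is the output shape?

Input shape: (9, 272, 466)
Output shape: (9, 272, 466)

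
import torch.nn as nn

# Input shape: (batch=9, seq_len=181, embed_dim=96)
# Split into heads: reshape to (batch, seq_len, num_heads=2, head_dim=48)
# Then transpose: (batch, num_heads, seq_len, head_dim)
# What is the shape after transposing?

Input shape: (9, 181, 96)
  -> after reshape: (9, 181, 2, 48)
Output shape: (9, 2, 181, 48)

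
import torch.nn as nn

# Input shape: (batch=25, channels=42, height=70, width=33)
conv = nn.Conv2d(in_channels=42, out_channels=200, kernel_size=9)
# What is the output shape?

Input shape: (25, 42, 70, 33)
Output shape: (25, 200, 62, 25)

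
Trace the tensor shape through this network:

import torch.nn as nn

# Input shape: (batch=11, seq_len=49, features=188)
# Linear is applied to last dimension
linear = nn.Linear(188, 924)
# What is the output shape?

Input shape: (11, 49, 188)
Output shape: (11, 49, 924)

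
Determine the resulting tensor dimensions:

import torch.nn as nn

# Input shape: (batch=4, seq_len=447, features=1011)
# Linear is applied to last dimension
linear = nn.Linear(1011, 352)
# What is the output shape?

Input shape: (4, 447, 1011)
Output shape: (4, 447, 352)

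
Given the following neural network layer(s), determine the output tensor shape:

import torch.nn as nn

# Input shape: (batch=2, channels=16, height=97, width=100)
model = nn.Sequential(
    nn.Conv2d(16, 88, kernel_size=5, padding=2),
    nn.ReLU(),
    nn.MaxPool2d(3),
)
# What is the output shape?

Input shape: (2, 16, 97, 100)
  -> after Conv2d: (2, 88, 97, 100)
  -> after ReLU: (2, 88, 97, 100)
Output shape: (2, 88, 32, 33)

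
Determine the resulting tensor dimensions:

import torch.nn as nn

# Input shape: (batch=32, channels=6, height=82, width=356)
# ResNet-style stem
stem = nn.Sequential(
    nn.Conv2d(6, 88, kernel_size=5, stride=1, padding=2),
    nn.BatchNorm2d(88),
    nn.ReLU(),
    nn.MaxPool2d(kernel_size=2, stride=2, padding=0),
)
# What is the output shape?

Input shape: (32, 6, 82, 356)
  -> after Conv2d 5x5 stride=1: (32, 88, 82, 356)
Output shape: (32, 88, 41, 178)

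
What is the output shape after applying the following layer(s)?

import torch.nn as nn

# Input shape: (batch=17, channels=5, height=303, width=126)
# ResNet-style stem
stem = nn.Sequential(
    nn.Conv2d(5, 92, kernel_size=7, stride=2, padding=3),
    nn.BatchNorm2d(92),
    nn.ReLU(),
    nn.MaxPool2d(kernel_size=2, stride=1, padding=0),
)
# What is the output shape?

Input shape: (17, 5, 303, 126)
  -> after Conv2d 7x7 stride=2: (17, 92, 152, 63)
Output shape: (17, 92, 151, 62)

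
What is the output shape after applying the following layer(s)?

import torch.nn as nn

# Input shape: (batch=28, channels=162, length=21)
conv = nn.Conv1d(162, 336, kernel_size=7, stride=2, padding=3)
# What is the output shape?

Input shape: (28, 162, 21)
Output shape: (28, 336, 11)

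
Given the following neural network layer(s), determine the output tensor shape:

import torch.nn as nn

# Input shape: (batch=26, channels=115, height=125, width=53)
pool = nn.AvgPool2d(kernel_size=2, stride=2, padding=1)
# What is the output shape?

Input shape: (26, 115, 125, 53)
Output shape: (26, 115, 63, 27)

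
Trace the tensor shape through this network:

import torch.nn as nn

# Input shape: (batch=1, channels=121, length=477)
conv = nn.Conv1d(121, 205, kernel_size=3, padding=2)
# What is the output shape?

Input shape: (1, 121, 477)
Output shape: (1, 205, 479)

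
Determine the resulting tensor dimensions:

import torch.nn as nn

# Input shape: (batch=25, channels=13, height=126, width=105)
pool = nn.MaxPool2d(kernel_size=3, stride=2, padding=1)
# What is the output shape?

Input shape: (25, 13, 126, 105)
Output shape: (25, 13, 63, 53)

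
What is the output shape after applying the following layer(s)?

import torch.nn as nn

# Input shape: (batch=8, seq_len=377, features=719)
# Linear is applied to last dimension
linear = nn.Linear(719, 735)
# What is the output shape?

Input shape: (8, 377, 719)
Output shape: (8, 377, 735)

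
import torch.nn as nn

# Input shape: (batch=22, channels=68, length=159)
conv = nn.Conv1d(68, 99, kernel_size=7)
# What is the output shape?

Input shape: (22, 68, 159)
Output shape: (22, 99, 153)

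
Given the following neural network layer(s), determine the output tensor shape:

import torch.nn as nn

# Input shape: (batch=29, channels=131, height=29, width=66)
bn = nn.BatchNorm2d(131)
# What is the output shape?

Input shape: (29, 131, 29, 66)
Output shape: (29, 131, 29, 66)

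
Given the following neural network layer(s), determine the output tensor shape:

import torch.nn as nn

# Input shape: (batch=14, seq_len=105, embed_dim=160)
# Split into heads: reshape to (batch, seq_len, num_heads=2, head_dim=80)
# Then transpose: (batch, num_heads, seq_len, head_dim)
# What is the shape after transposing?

Input shape: (14, 105, 160)
  -> after reshape: (14, 105, 2, 80)
Output shape: (14, 2, 105, 80)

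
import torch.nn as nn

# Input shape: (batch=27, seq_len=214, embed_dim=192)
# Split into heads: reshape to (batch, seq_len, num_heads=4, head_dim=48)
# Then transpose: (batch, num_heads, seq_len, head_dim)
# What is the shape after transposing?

Input shape: (27, 214, 192)
  -> after reshape: (27, 214, 4, 48)
Output shape: (27, 4, 214, 48)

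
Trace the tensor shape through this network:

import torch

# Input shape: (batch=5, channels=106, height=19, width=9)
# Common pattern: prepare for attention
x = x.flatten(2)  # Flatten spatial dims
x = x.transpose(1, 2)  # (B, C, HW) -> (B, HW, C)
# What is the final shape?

Input shape: (5, 106, 19, 9)
  -> after flatten(2): (5, 106, 171)
Output shape: (5, 171, 106)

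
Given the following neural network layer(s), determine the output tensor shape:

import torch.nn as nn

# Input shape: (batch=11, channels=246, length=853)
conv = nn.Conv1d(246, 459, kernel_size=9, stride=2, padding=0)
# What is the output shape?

Input shape: (11, 246, 853)
Output shape: (11, 459, 423)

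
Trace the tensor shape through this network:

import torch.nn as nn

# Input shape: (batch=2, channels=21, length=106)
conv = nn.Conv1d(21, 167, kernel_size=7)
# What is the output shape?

Input shape: (2, 21, 106)
Output shape: (2, 167, 100)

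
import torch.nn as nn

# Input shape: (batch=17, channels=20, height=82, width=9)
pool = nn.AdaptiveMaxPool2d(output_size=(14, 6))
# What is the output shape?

Input shape: (17, 20, 82, 9)
Output shape: (17, 20, 14, 6)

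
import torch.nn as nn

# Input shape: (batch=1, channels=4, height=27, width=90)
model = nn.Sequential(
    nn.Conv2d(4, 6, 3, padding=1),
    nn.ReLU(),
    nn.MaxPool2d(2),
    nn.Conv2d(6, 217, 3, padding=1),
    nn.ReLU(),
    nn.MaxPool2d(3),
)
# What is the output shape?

Input shape: (1, 4, 27, 90)
  -> after first Conv2d: (1, 6, 27, 90)
  -> after first MaxPool2d: (1, 6, 13, 45)
  -> after second Conv2d: (1, 217, 13, 45)
Output shape: (1, 217, 4, 15)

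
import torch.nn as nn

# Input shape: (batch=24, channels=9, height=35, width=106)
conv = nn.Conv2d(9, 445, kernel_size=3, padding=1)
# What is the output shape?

Input shape: (24, 9, 35, 106)
Output shape: (24, 445, 35, 106)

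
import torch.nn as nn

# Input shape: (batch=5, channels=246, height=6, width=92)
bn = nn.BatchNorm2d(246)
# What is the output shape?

Input shape: (5, 246, 6, 92)
Output shape: (5, 246, 6, 92)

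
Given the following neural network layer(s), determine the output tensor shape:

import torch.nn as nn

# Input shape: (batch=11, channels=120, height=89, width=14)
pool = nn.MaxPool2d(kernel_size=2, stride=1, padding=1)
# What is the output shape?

Input shape: (11, 120, 89, 14)
Output shape: (11, 120, 90, 15)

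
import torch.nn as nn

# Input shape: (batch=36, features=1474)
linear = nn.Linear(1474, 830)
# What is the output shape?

Input shape: (36, 1474)
Output shape: (36, 830)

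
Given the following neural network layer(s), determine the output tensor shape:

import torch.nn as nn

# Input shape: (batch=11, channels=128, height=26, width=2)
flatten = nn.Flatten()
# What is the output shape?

Input shape: (11, 128, 26, 2)
Output shape: (11, 6656)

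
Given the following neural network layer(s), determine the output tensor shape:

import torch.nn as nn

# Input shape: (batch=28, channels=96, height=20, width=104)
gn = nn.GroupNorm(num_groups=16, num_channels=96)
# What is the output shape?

Input shape: (28, 96, 20, 104)
Output shape: (28, 96, 20, 104)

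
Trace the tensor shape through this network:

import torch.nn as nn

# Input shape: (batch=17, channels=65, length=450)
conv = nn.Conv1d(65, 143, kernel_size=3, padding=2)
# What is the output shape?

Input shape: (17, 65, 450)
Output shape: (17, 143, 452)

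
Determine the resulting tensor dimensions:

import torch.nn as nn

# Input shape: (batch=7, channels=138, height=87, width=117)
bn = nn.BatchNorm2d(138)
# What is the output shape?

Input shape: (7, 138, 87, 117)
Output shape: (7, 138, 87, 117)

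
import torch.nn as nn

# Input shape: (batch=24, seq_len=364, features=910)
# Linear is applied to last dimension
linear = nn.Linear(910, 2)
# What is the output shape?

Input shape: (24, 364, 910)
Output shape: (24, 364, 2)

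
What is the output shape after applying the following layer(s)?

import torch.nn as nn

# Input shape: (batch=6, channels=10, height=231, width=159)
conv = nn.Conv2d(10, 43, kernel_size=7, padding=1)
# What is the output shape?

Input shape: (6, 10, 231, 159)
Output shape: (6, 43, 227, 155)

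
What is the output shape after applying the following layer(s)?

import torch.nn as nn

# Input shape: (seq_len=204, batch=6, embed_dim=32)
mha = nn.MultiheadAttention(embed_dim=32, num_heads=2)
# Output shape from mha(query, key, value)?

Input shape: (204, 6, 32)
Output shape: (204, 6, 32)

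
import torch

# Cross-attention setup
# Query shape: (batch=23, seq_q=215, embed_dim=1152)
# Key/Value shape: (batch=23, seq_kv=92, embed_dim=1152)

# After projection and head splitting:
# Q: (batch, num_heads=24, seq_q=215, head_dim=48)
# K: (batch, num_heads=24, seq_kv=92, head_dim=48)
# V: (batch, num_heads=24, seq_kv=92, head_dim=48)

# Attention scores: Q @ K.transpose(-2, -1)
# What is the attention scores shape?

Input shape: (23, 215, 1152)
Output shape: (23, 24, 215, 92)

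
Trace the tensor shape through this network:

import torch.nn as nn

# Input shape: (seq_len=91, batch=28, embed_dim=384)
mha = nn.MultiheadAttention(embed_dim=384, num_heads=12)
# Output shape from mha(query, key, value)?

Input shape: (91, 28, 384)
Output shape: (91, 28, 384)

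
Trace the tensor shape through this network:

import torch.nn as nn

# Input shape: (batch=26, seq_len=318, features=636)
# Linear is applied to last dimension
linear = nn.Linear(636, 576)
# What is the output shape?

Input shape: (26, 318, 636)
Output shape: (26, 318, 576)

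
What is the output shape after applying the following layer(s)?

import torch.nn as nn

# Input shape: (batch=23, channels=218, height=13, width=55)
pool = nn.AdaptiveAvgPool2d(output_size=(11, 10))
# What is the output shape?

Input shape: (23, 218, 13, 55)
Output shape: (23, 218, 11, 10)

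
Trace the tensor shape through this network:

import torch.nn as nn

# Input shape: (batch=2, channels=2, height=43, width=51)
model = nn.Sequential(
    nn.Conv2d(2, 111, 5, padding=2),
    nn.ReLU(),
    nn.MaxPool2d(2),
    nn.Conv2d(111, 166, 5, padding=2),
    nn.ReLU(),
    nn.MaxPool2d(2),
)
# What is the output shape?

Input shape: (2, 2, 43, 51)
  -> after first Conv2d: (2, 111, 43, 51)
  -> after first MaxPool2d: (2, 111, 21, 25)
  -> after second Conv2d: (2, 166, 21, 25)
Output shape: (2, 166, 10, 12)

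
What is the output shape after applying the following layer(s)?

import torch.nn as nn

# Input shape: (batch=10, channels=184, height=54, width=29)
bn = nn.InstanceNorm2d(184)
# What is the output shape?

Input shape: (10, 184, 54, 29)
Output shape: (10, 184, 54, 29)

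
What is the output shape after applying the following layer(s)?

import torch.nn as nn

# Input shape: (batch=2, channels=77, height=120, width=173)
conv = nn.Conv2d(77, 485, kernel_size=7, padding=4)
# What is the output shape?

Input shape: (2, 77, 120, 173)
Output shape: (2, 485, 122, 175)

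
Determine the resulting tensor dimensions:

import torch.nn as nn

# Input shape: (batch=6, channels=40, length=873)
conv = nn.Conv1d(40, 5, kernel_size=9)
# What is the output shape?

Input shape: (6, 40, 873)
Output shape: (6, 5, 865)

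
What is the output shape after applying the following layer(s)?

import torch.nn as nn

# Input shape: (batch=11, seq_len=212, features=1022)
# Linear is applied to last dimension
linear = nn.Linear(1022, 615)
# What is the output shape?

Input shape: (11, 212, 1022)
Output shape: (11, 212, 615)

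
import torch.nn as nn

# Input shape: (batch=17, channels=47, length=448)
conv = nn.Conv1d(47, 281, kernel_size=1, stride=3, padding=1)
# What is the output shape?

Input shape: (17, 47, 448)
Output shape: (17, 281, 150)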